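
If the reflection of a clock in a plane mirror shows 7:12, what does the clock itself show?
Reflection across the vertical (12-6) axis maps a hand at angle A degrees to (360 - A) degrees, which sends a reading of T minutes past 12:00 to (720 - T) minutes past 12:00.
Mirror reads 7:12 = 432 minutes past 12:00.
Actual time: (720 - 432) mod 720 = 288 minutes = 4:48.

Final answer: 4:48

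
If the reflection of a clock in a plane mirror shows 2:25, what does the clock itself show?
Reflection across the vertical (12-6) axis maps a hand at angle A degrees to (360 - A) degrees, which sends a reading of T minutes past 12:00 to (720 - T) minutes past 12:00.
Mirror reads 2:25 = 145 minutes past 12:00.
Actual time: (720 - 145) mod 720 = 575 minutes = 9:35.

Final answer: 9:35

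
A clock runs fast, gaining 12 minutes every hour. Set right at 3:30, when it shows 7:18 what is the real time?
For every 60 true minutes, the faulty clock advances 72 minutes, so 1 faulty-clock minute corresponds to 60/72 true minutes.
From 3:30 to 7:18 on the faulty dial is 228 minutes.
True elapsed: 228 x 60/72 = 190 minutes = 3 hours and 10 minutes.
True time: 3:30 + 3 hours and 10 minutes = 6:40.

Final answer: 6:40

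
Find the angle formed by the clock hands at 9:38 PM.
Hour hand position: 9 x 30 + 38 x 0.5 = 289 degrees
Minute hand position: 38 x 6 = 228 degrees
Difference: |289 - 228| = 61 degrees
The angle between the hands is 61 degrees

Final answer: 61 degrees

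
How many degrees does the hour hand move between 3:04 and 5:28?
The hour hand moves 0.5 degrees per minute.
Time elapsed: 5:28 - 3:04 = 144 minutes
Angular displacement: 144 x 0.5 = 72 degrees

Final answer: 72 degrees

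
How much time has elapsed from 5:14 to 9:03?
From 5:14 to 9:03:
(9 x 60 + 3) - (5 x 60 + 14) = 543 - 314 = 229 minutes
= 3 hours and 49 minutes

Final answer: 3 hours and 49 minutes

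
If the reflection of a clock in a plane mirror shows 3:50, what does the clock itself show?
Reflection across the vertical (12-6) axis maps a hand at angle A degrees to (360 - A) degrees, which sends a reading of T minutes past 12:00 to (720 - T) minutes past 12:00.
Mirror reads 3:50 = 230 minutes past 12:00.
Actual time: (720 - 230) mod 720 = 490 minutes = 8:10.

Final answer: 8:10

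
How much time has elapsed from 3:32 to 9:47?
From 3:32 to 9:47:
(9 x 60 + 47) - (3 x 60 + 32) = 587 - 212 = 375 minutes
= 6 hours and 15 minutes

Final answer: 6 hours and 15 minutes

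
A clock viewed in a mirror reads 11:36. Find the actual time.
Reflection across the vertical (12-6) axis maps a hand at angle A degrees to (360 - A) degrees, which sends a reading of T minutes past 12:00 to (720 - T) minutes past 12:00.
Mirror reads 11:36 = 696 minutes past 12:00.
Actual time: (720 - 696) mod 720 = 24 minutes = 12:24.

Final answer: 12:24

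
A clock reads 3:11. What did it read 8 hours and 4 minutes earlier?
Starting time: 3:11 = 191 total minutes past 12:00
Subtracting: 8 hours and 4 minutes = 484 minutes
191 - 484 = -293 (negative, add 12 hours = 720) = 427 minutes
= 7 hours and 7 minutes past 12:00 = 7:07

Final answer: 7:07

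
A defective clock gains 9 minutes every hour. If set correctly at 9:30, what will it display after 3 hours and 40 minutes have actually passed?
For every 60 true minutes, the faulty clock advances 60 + 9 = 69 minutes.
True elapsed: 3 hours and 40 minutes = 220 minutes.
Faulty clock advances: 220 x 69/60 = 253 minutes (drift: 33 minutes ahead).
Shown time: 9:30 + 253 minutes = 1:43.

Final answer: 1:43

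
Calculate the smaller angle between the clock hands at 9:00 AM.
Hour hand position: 9 x 30 + 0 x 0.5 = 270 degrees
Minute hand position: 0 x 6 = 0 degrees
Difference: |270 - 0| = 270 degrees
Since 270 > 180, the smaller angle is 360 - 270 = 90 degrees

Final answer: 90 degrees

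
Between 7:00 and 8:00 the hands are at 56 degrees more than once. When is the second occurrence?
At t minutes past 7:00, the hour hand is at 30 x 7 + 0.5t degrees and the minute hand is at 6t degrees.
The smaller angle between them is 56 degrees when |30H - 5.5t| = 56 or |30H - 5.5t| = 304.
With H = 7, solve 30 x 7 - 5.5t = +/- target for each target:
  t = (30 x 7 - 56) / 5.5 = 28
  t = (30 x 7 + 56) / 5.5 = 48.36
  t = (30 x 7 - 304) / 5.5 = -17.09 (outside (0, 60))
  t = (30 x 7 + 304) / 5.5 = 93.45 (outside (0, 60))
Valid solutions in (0, 60): {28, 48.36} minutes.
The second occurrence is t = 48.36 minutes.
The hands form a 56-degree angle at 48.36 minutes past 7:00.

Final answer: 48.36 minutes past 7:00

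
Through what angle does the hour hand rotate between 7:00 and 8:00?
The hour hand moves 0.5 degrees per minute.
Time elapsed: 8:00 - 7:00 = 60 minutes
Angular displacement: 60 x 0.5 = 30 degrees

Final answer: 30 degrees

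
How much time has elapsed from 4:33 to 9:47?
From 4:33 to 9:47:
(9 x 60 + 47) - (4 x 60 + 33) = 587 - 273 = 314 minutes
= 5 hours and 14 minutes

Final answer: 5 hours and 14 minutes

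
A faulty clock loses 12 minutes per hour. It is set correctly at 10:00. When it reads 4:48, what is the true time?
For every 60 true minutes, the faulty clock advances 48 minutes, so 1 faulty-clock minute corresponds to 60/48 true minutes.
From 10:00 to 4:48 on the faulty dial is 408 minutes.
True elapsed: 408 x 60/48 = 510 minutes = 8 hours and 30 minutes.
True time: 10:00 + 8 hours and 30 minutes = 6:30.

Final answer: 6:30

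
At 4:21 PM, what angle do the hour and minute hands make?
Hour hand position: 4 x 30 + 21 x 0.5 = 130.5 degrees
Minute hand position: 21 x 6 = 126 degrees
Difference: |130.5 - 126| = 4.5 degrees
The angle between the hands is 4.5 degrees

Final answer: 4.5 degrees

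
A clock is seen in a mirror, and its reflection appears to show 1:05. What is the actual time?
Reflection across the vertical (12-6) axis maps a hand at angle A degrees to (360 - A) degrees, which sends a reading of T minutes past 12:00 to (720 - T) minutes past 12:00.
Mirror reads 1:05 = 65 minutes past 12:00.
Actual time: (720 - 65) mod 720 = 655 minutes = 10:55.

Final answer: 10:55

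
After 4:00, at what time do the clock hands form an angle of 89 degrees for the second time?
At t minutes past 4:00, the hour hand is at 30 x 4 + 0.5t degrees and the minute hand is at 6t degrees.
The smaller angle between them is 89 degrees when |30H - 5.5t| = 89 or |30H - 5.5t| = 271.
With H = 4, solve 30 x 4 - 5.5t = +/- target for each target:
  t = (30 x 4 - 89) / 5.5 = 5.64
  t = (30 x 4 + 89) / 5.5 = 38
  t = (30 x 4 - 271) / 5.5 = -27.45 (outside (0, 60))
  t = (30 x 4 + 271) / 5.5 = 71.09 (outside (0, 60))
Valid solutions in (0, 60): {5.64, 38} minutes.
The second occurrence is t = 38 minutes.
The hands form a 89-degree angle at 38 minutes past 4:00.

Final answer: 38 minutes past 4:00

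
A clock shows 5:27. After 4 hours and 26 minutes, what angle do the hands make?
First find the time 4 hours and 26 minutes after 5:27.
Total minutes: 5 x 60 + 27 + 4 x 60 + 26 = 593.
593 mod 720 = 593 minutes = 9:53.
Now compute the angle at 9:53:
Hour hand: 9 x 30 + 53 x 0.5 = 296.5 degrees
Minute hand: 53 x 6 = 318 degrees
Difference: |296.5 - 318| = 21.5 degrees
The angle is 21.5 degrees

Final answer: 21.5 degrees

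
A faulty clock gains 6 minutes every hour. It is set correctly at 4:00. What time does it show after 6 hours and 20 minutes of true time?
For every 60 true minutes, the faulty clock advances 60 + 6 = 66 minutes.
True elapsed: 6 hours and 20 minutes = 380 minutes.
Faulty clock advances: 380 x 66/60 = 418 minutes (drift: 38 minutes ahead).
Shown time: 4:00 + 418 minutes = 10:58.

Final answer: 10:58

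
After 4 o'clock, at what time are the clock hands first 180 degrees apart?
For hands to be 180 degrees apart: |30H - 5.5t| = 180
With H = 4: t = (30 x 4 + 180)/5.5 = 54.55 or t = (30 x 4 - 180)/5.5 = -10.91
First valid solution (0 < t < 60): t = 54.55 minutes
The hands are opposite at 54.55 minutes past 4:00.

Final answer: 54.55 minutes past 4:00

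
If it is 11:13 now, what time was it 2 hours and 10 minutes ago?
Starting time: 11:13 = 673 total minutes past 12:00
Subtracting: 2 hours and 10 minutes = 130 minutes
673 - 130 = 543 minutes
= 9 hours and 3 minutes past 12:00 = 9:03

Final answer: 9:03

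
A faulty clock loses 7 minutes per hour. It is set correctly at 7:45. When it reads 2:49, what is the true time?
For every 60 true minutes, the faulty clock advances 53 minutes, so 1 faulty-clock minute corresponds to 60/53 true minutes.
From 7:45 to 2:49 on the faulty dial is 424 minutes.
True elapsed: 424 x 60/53 = 480 minutes = 8 hours.
True time: 7:45 + 8 hours = 3:45.

Final answer: 3:45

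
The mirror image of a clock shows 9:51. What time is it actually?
Reflection across the vertical (12-6) axis maps a hand at angle A degrees to (360 - A) degrees, which sends a reading of T minutes past 12:00 to (720 - T) minutes past 12:00.
Mirror reads 9:51 = 591 minutes past 12:00.
Actual time: (720 - 591) mod 720 = 129 minutes = 2:09.

Final answer: 2:09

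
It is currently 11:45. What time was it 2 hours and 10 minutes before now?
Starting time: 11:45 = 705 total minutes past 12:00
Subtracting: 2 hours and 10 minutes = 130 minutes
705 - 130 = 575 minutes
= 9 hours and 35 minutes past 12:00 = 9:35

Final answer: 9:35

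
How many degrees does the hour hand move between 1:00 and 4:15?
The hour hand moves 0.5 degrees per minute.
Time elapsed: 4:15 - 1:00 = 195 minutes
Angular displacement: 195 x 0.5 = 97.5 degrees

Final answer: 97.5 degrees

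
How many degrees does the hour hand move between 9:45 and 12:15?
The hour hand moves 0.5 degrees per minute.
Time elapsed: 12:15 - 9:45 = 150 minutes
Angular displacement: 150 x 0.5 = 75 degrees

Final answer: 75 degrees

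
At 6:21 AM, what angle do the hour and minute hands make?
Hour hand position: 6 x 30 + 21 x 0.5 = 190.5 degrees
Minute hand position: 21 x 6 = 126 degrees
Difference: |190.5 - 126| = 64.5 degrees
The angle between the hands is 64.5 degrees

Final answer: 64.5 degrees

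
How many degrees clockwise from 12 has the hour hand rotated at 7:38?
The hour hand moves 30 degrees per hour and 0.5 degrees per minute.
At 7:38: (7) x 30 + 38 x 0.5 = 210 + 19 = 229 degrees

Final answer: 229 degrees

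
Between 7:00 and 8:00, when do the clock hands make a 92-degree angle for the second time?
At t minutes past 7:00, the hour hand is at 30 x 7 + 0.5t degrees and the minute hand is at 6t degrees.
The smaller angle between them is 92 degrees when |30H - 5.5t| = 92 or |30H - 5.5t| = 268.
With H = 7, solve 30 x 7 - 5.5t = +/- target for each target:
  t = (30 x 7 - 92) / 5.5 = 21.45
  t = (30 x 7 + 92) / 5.5 = 54.91
  t = (30 x 7 - 268) / 5.5 = -10.55 (outside (0, 60))
  t = (30 x 7 + 268) / 5.5 = 86.91 (outside (0, 60))
Valid solutions in (0, 60): {21.45, 54.91} minutes.
The second occurrence is t = 54.91 minutes.
The hands form a 92-degree angle at 54.91 minutes past 7:00.

Final answer: 54.91 minutes past 7:00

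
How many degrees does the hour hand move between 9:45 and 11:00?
The hour hand moves 0.5 degrees per minute.
Time elapsed: 11:00 - 9:45 = 75 minutes
Angular displacement: 75 x 0.5 = 37.5 degrees

Final answer: 37.5 degrees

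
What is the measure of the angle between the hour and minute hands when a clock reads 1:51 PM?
Hour hand position: 1 x 30 + 51 x 0.5 = 55.5 degrees
Minute hand position: 51 x 6 = 306 degrees
Difference: |55.5 - 306| = 250.5 degrees
Since 250.5 > 180, the smaller angle is 360 - 250.5 = 109.5 degrees

Final answer: 109.5 degrees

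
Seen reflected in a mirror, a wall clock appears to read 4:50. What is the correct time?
Reflection across the vertical (12-6) axis maps a hand at angle A degrees to (360 - A) degrees, which sends a reading of T minutes past 12:00 to (720 - T) minutes past 12:00.
Mirror reads 4:50 = 290 minutes past 12:00.
Actual time: (720 - 290) mod 720 = 430 minutes = 7:10.

Final answer: 7:10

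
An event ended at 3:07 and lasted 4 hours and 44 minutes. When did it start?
Starting time: 3:07 = 187 total minutes past 12:00
Subtracting: 4 hours and 44 minutes = 284 minutes
187 - 284 = -97 (negative, add 12 hours = 720) = 623 minutes
= 10 hours and 23 minutes past 12:00 = 10:23

Final answer: 10:23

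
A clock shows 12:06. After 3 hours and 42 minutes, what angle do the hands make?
First find the time 3 hours and 42 minutes after 12:06.
Total minutes: 12 x 60 + 6 + 3 x 60 + 42 = 948.
948 mod 720 = 228 minutes = 3:48.
Now compute the angle at 3:48:
Hour hand: 3 x 30 + 48 x 0.5 = 114 degrees
Minute hand: 48 x 6 = 288 degrees
Difference: |114 - 288| = 174 degrees
The angle is 174 degrees

Final answer: 174 degrees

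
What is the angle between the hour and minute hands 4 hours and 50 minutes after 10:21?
First find the time 4 hours and 50 minutes after 10:21.
Total minutes: 10 x 60 + 21 + 4 x 60 + 50 = 911.
911 mod 720 = 191 minutes = 3:11.
Now compute the angle at 3:11:
Hour hand: 3 x 30 + 11 x 0.5 = 95.5 degrees
Minute hand: 11 x 6 = 66 degrees
Difference: |95.5 - 66| = 29.5 degrees
The angle is 29.5 degrees

Final answer: 29.5 degrees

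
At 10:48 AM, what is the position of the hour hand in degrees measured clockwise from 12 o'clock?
The hour hand moves 30 degrees per hour and 0.5 degrees per minute.
At 10:48: (10) x 30 + 48 x 0.5 = 300 + 24 = 324 degrees

Final answer: 324 degrees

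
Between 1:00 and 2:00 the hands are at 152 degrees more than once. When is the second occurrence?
At t minutes past 1:00, the hour hand is at 30 x 1 + 0.5t degrees and the minute hand is at 6t degrees.
The smaller angle between them is 152 degrees when |30H - 5.5t| = 152 or |30H - 5.5t| = 208.
With H = 1, solve 30 x 1 - 5.5t = +/- target for each target:
  t = (30 x 1 - 152) / 5.5 = -22.18 (outside (0, 60))
  t = (30 x 1 + 152) / 5.5 = 33.09
  t = (30 x 1 - 208) / 5.5 = -32.36 (outside (0, 60))
  t = (30 x 1 + 208) / 5.5 = 43.27
Valid solutions in (0, 60): {33.09, 43.27} minutes.
The second occurrence is t = 43.27 minutes.
The hands form a 152-degree angle at 43.27 minutes past 1:00.

Final answer: 43.27 minutes past 1:00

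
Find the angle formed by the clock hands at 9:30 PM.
Hour hand position: 9 x 30 + 30 x 0.5 = 285 degrees
Minute hand position: 30 x 6 = 180 degrees
Difference: |285 - 180| = 105 degrees
The angle between the hands is 105 degrees

Final answer: 105 degrees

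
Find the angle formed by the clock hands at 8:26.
Hour hand position: 8 x 30 + 26 x 0.5 = 253 degrees
Minute hand position: 26 x 6 = 156 degrees
Difference: |253 - 156| = 97 degrees
The angle between the hands is 97 degrees

Final answer: 97 degrees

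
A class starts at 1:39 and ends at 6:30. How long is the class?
From 1:39 to 6:30:
(6 x 60 + 30) - (1 x 60 + 39) = 390 - 99 = 291 minutes
= 4 hours and 51 minutes

Final answer: 4 hours and 51 minutes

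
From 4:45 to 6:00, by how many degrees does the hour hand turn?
The hour hand moves 0.5 degrees per minute.
Time elapsed: 6:00 - 4:45 = 75 minutes
Angular displacement: 75 x 0.5 = 37.5 degrees

Final answer: 37.5 degrees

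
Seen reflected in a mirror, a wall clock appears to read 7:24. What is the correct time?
Reflection across the vertical (12-6) axis maps a hand at angle A degrees to (360 - A) degrees, which sends a reading of T minutes past 12:00 to (720 - T) minutes past 12:00.
Mirror reads 7:24 = 444 minutes past 12:00.
Actual time: (720 - 444) mod 720 = 276 minutes = 4:36.

Final answer: 4:36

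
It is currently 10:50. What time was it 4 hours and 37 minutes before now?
Starting time: 10:50 = 650 total minutes past 12:00
Subtracting: 4 hours and 37 minutes = 277 minutes
650 - 277 = 373 minutes
= 6 hours and 13 minutes past 12:00 = 6:13

Final answer: 6:13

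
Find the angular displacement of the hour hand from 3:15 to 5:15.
The hour hand moves 0.5 degrees per minute.
Time elapsed: 5:15 - 3:15 = 120 minutes
Angular displacement: 120 x 0.5 = 60 degrees

Final answer: 60 degrees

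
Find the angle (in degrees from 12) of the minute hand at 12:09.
The minute hand moves 6 degrees per minute.
At 12:09: 9 x 6 = 54 degrees

Final answer: 54 degrees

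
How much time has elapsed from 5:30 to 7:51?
From 5:30 to 7:51:
(7 x 60 + 51) - (5 x 60 + 30) = 471 - 330 = 141 minutes
= 2 hours and 21 minutes

Final answer: 2 hours and 21 minutes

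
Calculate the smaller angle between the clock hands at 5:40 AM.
Hour hand position: 5 x 30 + 40 x 0.5 = 170 degrees
Minute hand position: 40 x 6 = 240 degrees
Difference: |170 - 240| = 70 degrees
The angle between the hands is 70 degrees

Final answer: 70 degrees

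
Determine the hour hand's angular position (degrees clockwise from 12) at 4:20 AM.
The hour hand moves 30 degrees per hour and 0.5 degrees per minute.
At 4:20: (4) x 30 + 20 x 0.5 = 120 + 10 = 130 degrees

Final answer: 130 degrees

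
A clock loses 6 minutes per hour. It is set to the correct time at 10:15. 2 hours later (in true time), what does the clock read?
For every 60 true minutes, the faulty clock advances 60 - 6 = 54 minutes.
True elapsed: 2 hours = 120 minutes.
Faulty clock advances: 120 x 54/60 = 108 minutes (drift: 12 minutes behind).
Shown time: 10:15 + 108 minutes = 12:03.

Final answer: 12:03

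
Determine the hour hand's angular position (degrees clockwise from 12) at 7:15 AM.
The hour hand moves 30 degrees per hour and 0.5 degrees per minute.
At 7:15: (7) x 30 + 15 x 0.5 = 210 + 7.5 = 217.5 degrees

Final answer: 217.5 degrees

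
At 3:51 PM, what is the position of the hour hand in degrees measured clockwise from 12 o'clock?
The hour hand moves 30 degrees per hour and 0.5 degrees per minute.
At 3:51: (3) x 30 + 51 x 0.5 = 90 + 25.5 = 115.5 degrees

Final answer: 115.5 degrees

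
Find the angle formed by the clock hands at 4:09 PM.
Hour hand position: 4 x 30 + 9 x 0.5 = 124.5 degrees
Minute hand position: 9 x 6 = 54 degrees
Difference: |124.5 - 54| = 70.5 degrees
The angle between the hands is 70.5 degrees

Final answer: 70.5 degrees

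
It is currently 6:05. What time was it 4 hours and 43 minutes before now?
Starting time: 6:05 = 365 total minutes past 12:00
Subtracting: 4 hours and 43 minutes = 283 minutes
365 - 283 = 82 minutes
= 1 hour and 22 minutes past 12:00 = 1:22

Final answer: 1:22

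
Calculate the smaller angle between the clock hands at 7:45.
Hour hand position: 7 x 30 + 45 x 0.5 = 232.5 degrees
Minute hand position: 45 x 6 = 270 degrees
Difference: |232.5 - 270| = 37.5 degrees
The angle between the hands is 37.5 degrees

Final answer: 37.5 degrees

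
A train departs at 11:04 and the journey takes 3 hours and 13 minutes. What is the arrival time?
Starting time: 11:04
Adding 13 minutes to 4 minutes: 4 + 13 = 17 minutes
Adding 3 hours: 11 + 3 = 14 - 12 = 2
Final time: 2:17

Final answer: 2:17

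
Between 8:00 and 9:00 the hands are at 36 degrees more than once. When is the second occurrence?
At t minutes past 8:00, the hour hand is at 30 x 8 + 0.5t degrees and the minute hand is at 6t degrees.
The smaller angle between them is 36 degrees when |30H - 5.5t| = 36 or |30H - 5.5t| = 324.
With H = 8, solve 30 x 8 - 5.5t = +/- target for each target:
  t = (30 x 8 - 36) / 5.5 = 37.09
  t = (30 x 8 + 36) / 5.5 = 50.18
  t = (30 x 8 - 324) / 5.5 = -15.27 (outside (0, 60))
  t = (30 x 8 + 324) / 5.5 = 102.55 (outside (0, 60))
Valid solutions in (0, 60): {37.09, 50.18} minutes.
The second occurrence is t = 50.18 minutes.
The hands form a 36-degree angle at 50.18 minutes past 8:00.

Final answer: 50.18 minutes past 8:00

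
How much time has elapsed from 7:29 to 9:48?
From 7:29 to 9:48:
(9 x 60 + 48) - (7 x 60 + 29) = 588 - 449 = 139 minutes
= 2 hours and 19 minutes

Final answer: 2 hours and 19 minutes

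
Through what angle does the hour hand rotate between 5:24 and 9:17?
The hour hand moves 0.5 degrees per minute.
Time elapsed: 9:17 - 5:24 = 233 minutes
Angular displacement: 233 x 0.5 = 116.5 degrees

Final answer: 116.5 degrees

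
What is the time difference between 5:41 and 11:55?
From 5:41 to 11:55:
(11 x 60 + 55) - (5 x 60 + 41) = 715 - 341 = 374 minutes
= 6 hours and 14 minutes

Final answer: 6 hours and 14 minutes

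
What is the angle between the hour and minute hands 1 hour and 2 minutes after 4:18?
First find the time 1 hour and 2 minutes after 4:18.
Total minutes: 4 x 60 + 18 + 1 x 60 + 2 = 320.
320 mod 720 = 320 minutes = 5:20.
Now compute the angle at 5:20:
Hour hand: 5 x 30 + 20 x 0.5 = 160 degrees
Minute hand: 20 x 6 = 120 degrees
Difference: |160 - 120| = 40 degrees
The angle is 40 degrees

Final answer: 40 degrees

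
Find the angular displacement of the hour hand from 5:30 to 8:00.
The hour hand moves 0.5 degrees per minute.
Time elapsed: 8:00 - 5:30 = 150 minutes
Angular displacement: 150 x 0.5 = 75 degrees

Final answer: 75 degrees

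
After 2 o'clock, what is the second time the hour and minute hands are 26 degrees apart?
At t minutes past 2:00, the hour hand is at 30 x 2 + 0.5t degrees and the minute hand is at 6t degrees.
The smaller angle between them is 26 degrees when |30H - 5.5t| = 26 or |30H - 5.5t| = 334.
With H = 2, solve 30 x 2 - 5.5t = +/- target for each target:
  t = (30 x 2 - 26) / 5.5 = 6.18
  t = (30 x 2 + 26) / 5.5 = 15.64
  t = (30 x 2 - 334) / 5.5 = -49.82 (outside (0, 60))
  t = (30 x 2 + 334) / 5.5 = 71.64 (outside (0, 60))
Valid solutions in (0, 60): {6.18, 15.64} minutes.
The second occurrence is t = 15.64 minutes.
The hands form a 26-degree angle at 15.64 minutes past 2:00.

Final answer: 15.64 minutes past 2:00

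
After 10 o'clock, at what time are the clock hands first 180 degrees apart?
For hands to be 180 degrees apart: |30H - 5.5t| = 180
With H = 10: t = (30 x 10 + 180)/5.5 = 87.27 or t = (30 x 10 - 180)/5.5 = 21.82
First valid solution (0 < t < 60): t = 21.82 minutes
The hands are opposite at 21.82 minutes past 10:00.

Final answer: 21.82 minutes past 10:00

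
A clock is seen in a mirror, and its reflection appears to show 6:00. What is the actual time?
Reflection across the vertical (12-6) axis maps a hand at angle A degrees to (360 - A) degrees, which sends a reading of T minutes past 12:00 to (720 - T) minutes past 12:00.
Mirror reads 6:00 = 360 minutes past 12:00.
Actual time: (720 - 360) mod 720 = 360 minutes = 6:00.

Final answer: 6:00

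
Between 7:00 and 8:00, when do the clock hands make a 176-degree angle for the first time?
At t minutes past 7:00, the hour hand is at 30 x 7 + 0.5t degrees and the minute hand is at 6t degrees.
The smaller angle between them is 176 degrees when |30H - 5.5t| = 176 or |30H - 5.5t| = 184.
With H = 7, solve 30 x 7 - 5.5t = +/- target for each target:
  t = (30 x 7 - 176) / 5.5 = 6.18
  t = (30 x 7 + 176) / 5.5 = 70.18 (outside (0, 60))
  t = (30 x 7 - 184) / 5.5 = 4.73
  t = (30 x 7 + 184) / 5.5 = 71.64 (outside (0, 60))
Valid solutions in (0, 60): {4.73, 6.18} minutes.
The first occurrence is t = 4.73 minutes.
The hands form a 176-degree angle at 4.73 minutes past 7:00.

Final answer: 4.73 minutes past 7:00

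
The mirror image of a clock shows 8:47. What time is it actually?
Reflection across the vertical (12-6) axis maps a hand at angle A degrees to (360 - A) degrees, which sends a reading of T minutes past 12:00 to (720 - T) minutes past 12:00.
Mirror reads 8:47 = 527 minutes past 12:00.
Actual time: (720 - 527) mod 720 = 193 minutes = 3:13.

Final answer: 3:13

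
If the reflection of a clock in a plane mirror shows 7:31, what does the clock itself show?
Reflection across the vertical (12-6) axis maps a hand at angle A degrees to (360 - A) degrees, which sends a reading of T minutes past 12:00 to (720 - T) minutes past 12:00.
Mirror reads 7:31 = 451 minutes past 12:00.
Actual time: (720 - 451) mod 720 = 269 minutes = 4:29.

Final answer: 4:29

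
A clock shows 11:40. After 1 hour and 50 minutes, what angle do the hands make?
First find the time 1 hour and 50 minutes after 11:40.
Total minutes: 11 x 60 + 40 + 1 x 60 + 50 = 810.
810 mod 720 = 90 minutes = 1:30.
Now compute the angle at 1:30:
Hour hand: 1 x 30 + 30 x 0.5 = 45 degrees
Minute hand: 30 x 6 = 180 degrees
Difference: |45 - 180| = 135 degrees
The angle is 135 degrees

Final answer: 135 degrees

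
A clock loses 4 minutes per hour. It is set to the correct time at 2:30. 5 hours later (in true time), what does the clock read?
For every 60 true minutes, the faulty clock advances 60 - 4 = 56 minutes.
True elapsed: 5 hours = 300 minutes.
Faulty clock advances: 300 x 56/60 = 280 minutes (drift: 20 minutes behind).
Shown time: 2:30 + 280 minutes = 7:10.

Final answer: 7:10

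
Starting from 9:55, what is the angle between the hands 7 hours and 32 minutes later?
First find the time 7 hours and 32 minutes after 9:55.
Total minutes: 9 x 60 + 55 + 7 x 60 + 32 = 1047.
1047 mod 720 = 327 minutes = 5:27.
Now compute the angle at 5:27:
Hour hand: 5 x 30 + 27 x 0.5 = 163.5 degrees
Minute hand: 27 x 6 = 162 degrees
Difference: |163.5 - 162| = 1.5 degrees
The angle is 1.5 degrees

Final answer: 1.5 degrees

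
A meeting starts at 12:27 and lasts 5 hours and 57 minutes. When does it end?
Starting time: 12:27
Adding 57 minutes to 27 minutes: 27 + 57 = 84 minutes = 1 hour and 24 minutes
Adding 5 hours: 12 + 5 + 1 (carry) = 18 - 12 = 6
Final time: 6:24

Final answer: 6:24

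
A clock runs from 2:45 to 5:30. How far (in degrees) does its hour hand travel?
The hour hand moves 0.5 degrees per minute.
Time elapsed: 5:30 - 2:45 = 165 minutes
Angular displacement: 165 x 0.5 = 82.5 degrees

Final answer: 82.5 degrees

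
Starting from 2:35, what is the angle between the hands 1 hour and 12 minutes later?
First find the time 1 hour and 12 minutes after 2:35.
Total minutes: 2 x 60 + 35 + 1 x 60 + 12 = 227.
227 mod 720 = 227 minutes = 3:47.
Now compute the angle at 3:47:
Hour hand: 3 x 30 + 47 x 0.5 = 113.5 degrees
Minute hand: 47 x 6 = 282 degrees
Difference: |113.5 - 282| = 168.5 degrees
The angle is 168.5 degrees

Final answer: 168.5 degrees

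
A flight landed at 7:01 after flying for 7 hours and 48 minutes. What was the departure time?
Starting time: 7:01 = 421 total minutes past 12:00
Subtracting: 7 hours and 48 minutes = 468 minutes
421 - 468 = -47 (negative, add 12 hours = 720) = 673 minutes
= 11 hours and 13 minutes past 12:00 = 11:13

Final answer: 11:13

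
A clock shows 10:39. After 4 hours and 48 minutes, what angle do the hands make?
First find the time 4 hours and 48 minutes after 10:39.
Total minutes: 10 x 60 + 39 + 4 x 60 + 48 = 927.
927 mod 720 = 207 minutes = 3:27.
Now compute the angle at 3:27:
Hour hand: 3 x 30 + 27 x 0.5 = 103.5 degrees
Minute hand: 27 x 6 = 162 degrees
Difference: |103.5 - 162| = 58.5 degrees
The angle is 58.5 degrees

Final answer: 58.5 degrees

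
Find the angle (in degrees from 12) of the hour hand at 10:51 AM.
The hour hand moves 30 degrees per hour and 0.5 degrees per minute.
At 10:51: (10) x 30 + 51 x 0.5 = 300 + 25.5 = 325.5 degrees

Final answer: 325.5 degrees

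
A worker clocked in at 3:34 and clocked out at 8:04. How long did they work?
From 3:34 to 8:04:
(8 x 60 + 4) - (3 x 60 + 34) = 484 - 214 = 270 minutes
= 4 hours and 30 minutes

Final answer: 4 hours and 30 minutes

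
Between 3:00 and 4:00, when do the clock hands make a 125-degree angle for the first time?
At t minutes past 3:00, the hour hand is at 30 x 3 + 0.5t degrees and the minute hand is at 6t degrees.
The smaller angle between them is 125 degrees when |30H - 5.5t| = 125 or |30H - 5.5t| = 235.
With H = 3, solve 30 x 3 - 5.5t = +/- target for each target:
  t = (30 x 3 - 125) / 5.5 = -6.36 (outside (0, 60))
  t = (30 x 3 + 125) / 5.5 = 39.09
  t = (30 x 3 - 235) / 5.5 = -26.36 (outside (0, 60))
  t = (30 x 3 + 235) / 5.5 = 59.09
Valid solutions in (0, 60): {39.09, 59.09} minutes.
The first occurrence is t = 39.09 minutes.
The hands form a 125-degree angle at 39.09 minutes past 3:00.

Final answer: 39.09 minutes past 3:00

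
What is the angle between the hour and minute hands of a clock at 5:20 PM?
Hour hand position: 5 x 30 + 20 x 0.5 = 160 degrees
Minute hand position: 20 x 6 = 120 degrees
Difference: |160 - 120| = 40 degrees
The angle between the hands is 40 degrees

Final answer: 40 degrees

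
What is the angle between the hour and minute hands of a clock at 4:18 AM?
Hour hand position: 4 x 30 + 18 x 0.5 = 129 degrees
Minute hand position: 18 x 6 = 108 degrees
Difference: |129 - 108| = 21 degrees
The angle between the hands is 21 degrees

Final answer: 21 degrees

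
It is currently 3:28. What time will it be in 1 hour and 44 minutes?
Starting time: 3:28
Adding 44 minutes to 28 minutes: 28 + 44 = 72 minutes = 1 hour and 12 minutes
Adding 1 hour: 3 + 1 + 1 (carry) = 5
Final time: 5:12

Final answer: 5:12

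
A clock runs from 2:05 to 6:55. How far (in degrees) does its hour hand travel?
The hour hand moves 0.5 degrees per minute.
Time elapsed: 6:55 - 2:05 = 290 minutes
Angular displacement: 290 x 0.5 = 145 degrees

Final answer: 145 degrees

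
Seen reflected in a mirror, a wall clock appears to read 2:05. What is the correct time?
Reflection across the vertical (12-6) axis maps a hand at angle A degrees to (360 - A) degrees, which sends a reading of T minutes past 12:00 to (720 - T) minutes past 12:00.
Mirror reads 2:05 = 125 minutes past 12:00.
Actual time: (720 - 125) mod 720 = 595 minutes = 9:55.

Final answer: 9:55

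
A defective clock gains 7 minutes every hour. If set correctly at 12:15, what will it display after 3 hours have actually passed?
For every 60 true minutes, the faulty clock advances 60 + 7 = 67 minutes.
True elapsed: 3 hours = 180 minutes.
Faulty clock advances: 180 x 67/60 = 201 minutes (drift: 21 minutes ahead).
Shown time: 12:15 + 201 minutes = 3:36.

Final answer: 3:36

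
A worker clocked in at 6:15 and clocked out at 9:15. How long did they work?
From 6:15 to 9:15:
(9 x 60 + 15) - (6 x 60 + 15) = 555 - 375 = 180 minutes
= 3 hours

Final answer: 3 hours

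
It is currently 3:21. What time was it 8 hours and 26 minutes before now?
Starting time: 3:21 = 201 total minutes past 12:00
Subtracting: 8 hours and 26 minutes = 506 minutes
201 - 506 = -305 (negative, add 12 hours = 720) = 415 minutes
= 6 hours and 55 minutes past 12:00 = 6:55

Final answer: 6:55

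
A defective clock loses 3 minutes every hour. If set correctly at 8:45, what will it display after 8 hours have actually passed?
For every 60 true minutes, the faulty clock advances 60 - 3 = 57 minutes.
True elapsed: 8 hours = 480 minutes.
Faulty clock advances: 480 x 57/60 = 456 minutes (drift: 24 minutes behind).
Shown time: 8:45 + 456 minutes = 4:21.

Final answer: 4:21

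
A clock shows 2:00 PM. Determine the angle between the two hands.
Hour hand position: 2 x 30 + 0 x 0.5 = 60 degrees
Minute hand position: 0 x 6 = 0 degrees
Difference: |60 - 0| = 60 degrees
The angle between the hands is 60 degrees

Final answer: 60 degrees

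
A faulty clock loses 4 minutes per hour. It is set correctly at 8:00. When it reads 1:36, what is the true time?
For every 60 true minutes, the faulty clock advances 56 minutes, so 1 faulty-clock minute corresponds to 60/56 true minutes.
From 8:00 to 1:36 on the faulty dial is 336 minutes.
True elapsed: 336 x 60/56 = 360 minutes = 6 hours.
True time: 8:00 + 6 hours = 2:00.

Final answer: 2:00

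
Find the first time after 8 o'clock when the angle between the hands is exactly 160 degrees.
At t minutes past 8:00, the hour hand is at 30 x 8 + 0.5t degrees and the minute hand is at 6t degrees.
The smaller angle between them is 160 degrees when |30H - 5.5t| = 160 or |30H - 5.5t| = 200.
With H = 8, solve 30 x 8 - 5.5t = +/- target for each target:
  t = (30 x 8 - 160) / 5.5 = 14.55
  t = (30 x 8 + 160) / 5.5 = 72.73 (outside (0, 60))
  t = (30 x 8 - 200) / 5.5 = 7.27
  t = (30 x 8 + 200) / 5.5 = 80 (outside (0, 60))
Valid solutions in (0, 60): {7.27, 14.55} minutes.
The first occurrence is t = 7.27 minutes.
The hands form a 160-degree angle at 7.27 minutes past 8:00.

Final answer: 7.27 minutes past 8:00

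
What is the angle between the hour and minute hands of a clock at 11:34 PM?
Hour hand position: 11 x 30 + 34 x 0.5 = 347 degrees
Minute hand position: 34 x 6 = 204 degrees
Difference: |347 - 204| = 143 degrees
The angle between the hands is 143 degrees

Final answer: 143 degrees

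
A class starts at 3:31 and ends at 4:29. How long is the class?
From 3:31 to 4:29:
(4 x 60 + 29) - (3 x 60 + 31) = 269 - 211 = 58 minutes
= 58 minutes

Final answer: 58 minutes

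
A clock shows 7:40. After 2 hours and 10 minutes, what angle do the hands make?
First find the time 2 hours and 10 minutes after 7:40.
Total minutes: 7 x 60 + 40 + 2 x 60 + 10 = 590.
590 mod 720 = 590 minutes = 9:50.
Now compute the angle at 9:50:
Hour hand: 9 x 30 + 50 x 0.5 = 295 degrees
Minute hand: 50 x 6 = 300 degrees
Difference: |295 - 300| = 5 degrees
The angle is 5 degrees

Final answer: 5 degrees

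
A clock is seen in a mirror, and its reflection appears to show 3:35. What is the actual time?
Reflection across the vertical (12-6) axis maps a hand at angle A degrees to (360 - A) degrees, which sends a reading of T minutes past 12:00 to (720 - T) minutes past 12:00.
Mirror reads 3:35 = 215 minutes past 12:00.
Actual time: (720 - 215) mod 720 = 505 minutes = 8:25.

Final answer: 8:25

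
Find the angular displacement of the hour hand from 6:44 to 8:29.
The hour hand moves 0.5 degrees per minute.
Time elapsed: 8:29 - 6:44 = 105 minutes
Angular displacement: 105 x 0.5 = 52.5 degrees

Final answer: 52.5 degrees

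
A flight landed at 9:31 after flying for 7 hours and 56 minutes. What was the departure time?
Starting time: 9:31 = 571 total minutes past 12:00
Subtracting: 7 hours and 56 minutes = 476 minutes
571 - 476 = 95 minutes
= 1 hour and 35 minutes past 12:00 = 1:35

Final answer: 1:35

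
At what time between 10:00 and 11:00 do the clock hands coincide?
The minute hand gains 5.5 degrees per minute on the hour hand.
At 10:00, the hour hand is at 300 degrees and the minute hand is at 0 degrees.
The gap is 300 degrees. Time to close: 300/5.5 = 60 x 10/11 = 54.55 minutes.
The hands overlap at 54.55 minutes past 10:00.

Final answer: 54.55 minutes past 10:00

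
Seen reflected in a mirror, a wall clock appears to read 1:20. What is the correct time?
Reflection across the vertical (12-6) axis maps a hand at angle A degrees to (360 - A) degrees, which sends a reading of T minutes past 12:00 to (720 - T) minutes past 12:00.
Mirror reads 1:20 = 80 minutes past 12:00.
Actual time: (720 - 80) mod 720 = 640 minutes = 10:40.

Final answer: 10:40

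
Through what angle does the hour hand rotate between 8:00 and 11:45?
The hour hand moves 0.5 degrees per minute.
Time elapsed: 11:45 - 8:00 = 225 minutes
Angular displacement: 225 x 0.5 = 112.5 degrees

Final answer: 112.5 degrees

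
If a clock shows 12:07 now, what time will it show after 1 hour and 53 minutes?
Starting time: 12:07
Adding 53 minutes to 7 minutes: 7 + 53 = 60 minutes = 1 hour
Adding 1 hour: 12 + 1 + 1 (carry) = 14 - 12 = 2
Final time: 2:00

Final answer: 2:00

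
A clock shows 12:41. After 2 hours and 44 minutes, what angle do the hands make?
First find the time 2 hours and 44 minutes after 12:41.
Total minutes: 12 x 60 + 41 + 2 x 60 + 44 = 925.
925 mod 720 = 205 minutes = 3:25.
Now compute the angle at 3:25:
Hour hand: 3 x 30 + 25 x 0.5 = 102.5 degrees
Minute hand: 25 x 6 = 150 degrees
Difference: |102.5 - 150| = 47.5 degrees
The angle is 47.5 degrees

Final answer: 47.5 degrees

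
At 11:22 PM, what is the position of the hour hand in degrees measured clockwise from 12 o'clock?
The hour hand moves 30 degrees per hour and 0.5 degrees per minute.
At 11:22: (11) x 30 + 22 x 0.5 = 330 + 11 = 341 degrees

Final answer: 341 degrees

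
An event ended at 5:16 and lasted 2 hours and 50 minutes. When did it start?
Starting time: 5:16 = 316 total minutes past 12:00
Subtracting: 2 hours and 50 minutes = 170 minutes
316 - 170 = 146 minutes
= 2 hours and 26 minutes past 12:00 = 2:26

Final answer: 2:26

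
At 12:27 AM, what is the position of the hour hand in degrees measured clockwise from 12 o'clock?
The hour hand moves 30 degrees per hour and 0.5 degrees per minute.
At 12:27: (0) x 30 + 27 x 0.5 = 0 + 13.5 = 13.5 degrees

Final answer: 13.5 degrees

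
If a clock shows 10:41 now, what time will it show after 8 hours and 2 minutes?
Starting time: 10:41
Adding 2 minutes to 41 minutes: 41 + 2 = 43 minutes
Adding 8 hours: 10 + 8 = 18 - 12 = 6
Final time: 6:43

Final answer: 6:43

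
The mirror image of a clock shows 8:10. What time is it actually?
Reflection across the vertical (12-6) axis maps a hand at angle A degrees to (360 - A) degrees, which sends a reading of T minutes past 12:00 to (720 - T) minutes past 12:00.
Mirror reads 8:10 = 490 minutes past 12:00.
Actual time: (720 - 490) mod 720 = 230 minutes = 3:50.

Final answer: 3:50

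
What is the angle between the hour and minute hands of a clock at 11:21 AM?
Hour hand position: 11 x 30 + 21 x 0.5 = 340.5 degrees
Minute hand position: 21 x 6 = 126 degrees
Difference: |340.5 - 126| = 214.5 degrees
Since 214.5 > 180, the smaller angle is 360 - 214.5 = 145.5 degrees

Final answer: 145.5 degrees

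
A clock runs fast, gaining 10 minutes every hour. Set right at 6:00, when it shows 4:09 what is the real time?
For every 60 true minutes, the faulty clock advances 70 minutes, so 1 faulty-clock minute corresponds to 60/70 true minutes.
From 6:00 to 4:09 on the faulty dial is 609 minutes.
True elapsed: 609 x 60/70 = 522 minutes = 8 hours and 42 minutes.
True time: 6:00 + 8 hours and 42 minutes = 2:42.

Final answer: 2:42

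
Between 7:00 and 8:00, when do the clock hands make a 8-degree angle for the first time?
At t minutes past 7:00, the hour hand is at 30 x 7 + 0.5t degrees and the minute hand is at 6t degrees.
The smaller angle between them is 8 degrees when |30H - 5.5t| = 8 or |30H - 5.5t| = 352.
With H = 7, solve 30 x 7 - 5.5t = +/- target for each target:
  t = (30 x 7 - 8) / 5.5 = 36.73
  t = (30 x 7 + 8) / 5.5 = 39.64
  t = (30 x 7 - 352) / 5.5 = -25.82 (outside (0, 60))
  t = (30 x 7 + 352) / 5.5 = 102.18 (outside (0, 60))
Valid solutions in (0, 60): {36.73, 39.64} minutes.
The first occurrence is t = 36.73 minutes.
The hands form a 8-degree angle at 36.73 minutes past 7:00.

Final answer: 36.73 minutes past 7:00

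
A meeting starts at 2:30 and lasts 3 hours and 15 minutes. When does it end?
Starting time: 2:30
Adding 15 minutes to 30 minutes: 30 + 15 = 45 minutes
Adding 3 hours: 2 + 3 = 5
Final time: 5:45

Final answer: 5:45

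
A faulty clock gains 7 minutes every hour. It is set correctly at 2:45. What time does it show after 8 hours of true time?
For every 60 true minutes, the faulty clock advances 60 + 7 = 67 minutes.
True elapsed: 8 hours = 480 minutes.
Faulty clock advances: 480 x 67/60 = 536 minutes (drift: 56 minutes ahead).
Shown time: 2:45 + 536 minutes = 11:41.

Final answer: 11:41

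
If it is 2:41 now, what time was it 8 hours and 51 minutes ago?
Starting time: 2:41 = 161 total minutes past 12:00
Subtracting: 8 hours and 51 minutes = 531 minutes
161 - 531 = -370 (negative, add 12 hours = 720) = 350 minutes
= 5 hours and 50 minutes past 12:00 = 5:50

Final answer: 5:50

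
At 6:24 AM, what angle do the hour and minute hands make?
Hour hand position: 6 x 30 + 24 x 0.5 = 192 degrees
Minute hand position: 24 x 6 = 144 degrees
Difference: |192 - 144| = 48 degrees
The angle between the hands is 48 degrees

Final answer: 48 degrees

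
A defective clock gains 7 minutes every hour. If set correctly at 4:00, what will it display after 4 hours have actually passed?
For every 60 true minutes, the faulty clock advances 60 + 7 = 67 minutes.
True elapsed: 4 hours = 240 minutes.
Faulty clock advances: 240 x 67/60 = 268 minutes (drift: 28 minutes ahead).
Shown time: 4:00 + 268 minutes = 8:28.

Final answer: 8:28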